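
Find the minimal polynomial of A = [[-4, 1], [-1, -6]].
m_A(x) = (x + 5)^2

The characteristic polynomial factors as (x + 5)^2. The minimal polynomial is ∏(x - λ)^{k_λ} where k_λ is the size of the largest Jordan block at λ.

For λ = -5: rank(A + 5I) = 1, and the largest Jordan block has size 2 (the smallest k with rank((A + 5I)^k) = rank((A + 5I)^(k+1))).

So m_A(x) = (x + 5)^2.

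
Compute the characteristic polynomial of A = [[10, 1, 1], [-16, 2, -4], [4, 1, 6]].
xI - A = [[x - 10, -1, -1], [16, x - 2, 4], [-4, -1, x - 6]].

Expanding det(xI - A) along the first row:
det(xI - A) = + (x - 10)·det([[x - 2, 4], [-1, x - 6]]) - (-1)·det([[16, 4], [-4, x - 6]]) + (-1)·det([[16, x - 2], [-4, -1]]).

Evaluating gives χ_A(x) = x^3 - 18x^2 + 108x - 216 = (x - 6)^3.

χ_A(x) = (x - 6)^3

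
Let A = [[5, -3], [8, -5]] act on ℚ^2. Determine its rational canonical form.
The invariant factors of A (the non-unit diagonal entries of the Smith normal form of xI - A over ℚ[x]) are (x - 1)(x + 1), each dividing the next. The characteristic polynomial is their product, (x - 1)(x + 1).

The rational canonical form is the block-diagonal matrix of companion matrices C(f_i):
R = [[0, 1], [1, 0]].

R = [[0, 1], [1, 0]]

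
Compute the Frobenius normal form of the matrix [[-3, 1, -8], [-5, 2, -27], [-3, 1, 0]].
The invariant factors of A (the non-unit diagonal entries of the Smith normal form of xI - A over ℚ[x]) are (x + 2)(x^2 - x + 4), each dividing the next. The characteristic polynomial is their product, (x + 2)(x^2 - x + 4).

The rational canonical form is the block-diagonal matrix of companion matrices C(f_i):
R = [[0, 0, -8], [1, 0, -2], [0, 1, -1]].

Note the characteristic polynomial does not split into linear factors over ℚ, so A has no Jordan form over ℚ; the rational canonical form exists over any field.

R = [[0, 0, -8], [1, 0, -2], [0, 1, -1]]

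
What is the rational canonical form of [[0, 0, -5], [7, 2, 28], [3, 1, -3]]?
R = [[0, 0, -5], [1, 0, 19], [0, 1, -1]]

The invariant factors of A (the non-unit diagonal entries of the Smith normal form of xI - A over ℚ[x]) are (x + 5)(x^2 - 4x + 1), each dividing the next. The characteristic polynomial is their product, (x + 5)(x^2 - 4x + 1).

The rational canonical form is the block-diagonal matrix of companion matrices C(f_i):
R = [[0, 0, -5], [1, 0, 19], [0, 1, -1]].

Note the characteristic polynomial does not split into linear factors over ℚ, so A has no Jordan form over ℚ; the rational canonical form exists over any field.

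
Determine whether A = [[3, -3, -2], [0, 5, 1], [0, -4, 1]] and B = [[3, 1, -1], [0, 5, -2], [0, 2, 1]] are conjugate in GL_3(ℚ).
Both have characteristic polynomial (x - 3)^3, but the minimal polynomial of A is (x - 3)^3 while the minimal polynomial of B is (x - 3)^2. The minimal polynomial is a similarity invariant, so A and B are not similar.

No.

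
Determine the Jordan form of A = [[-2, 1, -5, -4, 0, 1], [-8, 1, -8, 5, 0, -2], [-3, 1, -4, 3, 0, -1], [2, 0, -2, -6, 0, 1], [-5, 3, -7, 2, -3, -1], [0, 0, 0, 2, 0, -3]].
J = [[-3, 1, 0, 0, 0, 0], [0, -3, 0, 0, 0, 0], [0, 0, -3, 1, 0, 0], [0, 0, 0, -3, 0, 0], [0, 0, 0, 0, -3, 0], [0, 0, 0, 0, 0, -2]]

The characteristic polynomial is det(xI - A) = (x + 2)(x + 3)^5, so the eigenvalues are -3 (algebraic multiplicity 5), -2 (algebraic multiplicity 1).

For λ = -3: rank(A + 3I) = 3, rank((A + 3I)^2) = 1. The eigenspace has dimension 6 - 3 = 3, so there are 3 Jordan blocks; the rank sequence gives block sizes [2, 2, 1].

For λ = -2: algebraic multiplicity 1 gives one 1×1 block.

Assembling the blocks gives the Jordan form J above.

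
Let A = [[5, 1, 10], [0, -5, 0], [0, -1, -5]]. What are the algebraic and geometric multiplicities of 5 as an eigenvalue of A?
The characteristic polynomial is (x - 5)(x + 5)^2, so the factor x - 5 appears with exponent 1: the algebraic multiplicity is 1.

rank(A - 5I) = 2, so the eigenspace has dimension 3 - 2 = 1: the geometric multiplicity is 1.

algebraic multiplicity 1, geometric multiplicity 1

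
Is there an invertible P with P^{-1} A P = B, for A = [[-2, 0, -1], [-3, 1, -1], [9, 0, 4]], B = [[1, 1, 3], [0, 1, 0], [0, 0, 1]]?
Yes.

Two matrices over a field are similar if and only if they have the same invariant factors.

Both A and B have characteristic polynomial (x - 1)^3 and minimal polynomial (x - 1)^2. Computing further, both have invariant factors x - 1, (x - 1)^2. Hence A and B are similar.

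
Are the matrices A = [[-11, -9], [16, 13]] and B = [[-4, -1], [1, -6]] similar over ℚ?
No.

trace(A) = 2 but trace(B) = -10. The trace is a similarity invariant, so A and B are not similar.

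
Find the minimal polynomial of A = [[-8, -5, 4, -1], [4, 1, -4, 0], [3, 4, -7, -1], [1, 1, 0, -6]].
The characteristic polynomial factors as (x + 5)^4. The minimal polynomial is ∏(x - λ)^{k_λ} where k_λ is the size of the largest Jordan block at λ.

For λ = -5: rank(A + 5I) = 2, and the largest Jordan block has size 2 (the smallest k with rank((A + 5I)^k) = rank((A + 5I)^(k+1))).

So m_A(x) = (x + 5)^2.

m_A(x) = (x + 5)^2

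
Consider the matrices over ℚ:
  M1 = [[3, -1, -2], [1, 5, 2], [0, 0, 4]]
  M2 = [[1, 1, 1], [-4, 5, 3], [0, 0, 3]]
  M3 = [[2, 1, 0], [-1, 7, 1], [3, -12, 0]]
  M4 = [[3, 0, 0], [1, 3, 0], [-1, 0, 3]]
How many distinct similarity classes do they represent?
3 classes: {M1}, {M2, M3}, {M4}

Characteristic polynomials: χ_{M1} = (x - 4)^3, χ_{M2} = (x - 3)^3, χ_{M3} = (x - 3)^3, χ_{M4} = (x - 3)^3.

{M1}: invariant factors x - 4, (x - 4)^2.

{M2, M3}: invariant factors (x - 3)^3.

{M4}: invariant factors x - 3, (x - 3)^2.

Matrices are similar if and only if their invariant-factor lists agree; the partition into similarity classes is {M1}, {M2, M3}, {M4}.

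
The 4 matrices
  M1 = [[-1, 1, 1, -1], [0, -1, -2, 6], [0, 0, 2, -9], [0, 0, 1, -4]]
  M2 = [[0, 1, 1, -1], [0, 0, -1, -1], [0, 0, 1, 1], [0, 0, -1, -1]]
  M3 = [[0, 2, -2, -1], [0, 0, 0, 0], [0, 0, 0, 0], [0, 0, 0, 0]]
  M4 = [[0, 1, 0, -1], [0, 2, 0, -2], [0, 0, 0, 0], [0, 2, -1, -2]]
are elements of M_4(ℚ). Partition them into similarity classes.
Characteristic polynomials: χ_{M1} = (x + 1)^4, χ_{M2} = x^4, χ_{M3} = x^4, χ_{M4} = x^4.

{M1}: invariant factors (x + 1)^2, (x + 1)^2.

{M2, M4}: invariant factors x, x^3.

{M3}: invariant factors x, x, x^2.

Matrices are similar if and only if their invariant-factor lists agree; the partition into similarity classes is {M1}, {M2, M4}, {M3}.

3 classes: {M1}, {M2, M4}, {M3}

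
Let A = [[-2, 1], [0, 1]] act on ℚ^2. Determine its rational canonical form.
R = [[0, 2], [1, -1]]

The invariant factors of A (the non-unit diagonal entries of the Smith normal form of xI - A over ℚ[x]) are (x - 1)(x + 2), each dividing the next. The characteristic polynomial is their product, (x - 1)(x + 2).

The rational canonical form is the block-diagonal matrix of companion matrices C(f_i):
R = [[0, 2], [1, -1]].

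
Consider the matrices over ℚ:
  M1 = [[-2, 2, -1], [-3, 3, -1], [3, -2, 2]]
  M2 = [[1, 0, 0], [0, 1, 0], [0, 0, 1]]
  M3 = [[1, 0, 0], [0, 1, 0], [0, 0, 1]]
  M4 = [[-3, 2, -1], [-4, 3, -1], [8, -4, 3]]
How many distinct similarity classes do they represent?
Characteristic polynomials: χ_{M1} = (x - 1)^3, χ_{M2} = (x - 1)^3, χ_{M3} = (x - 1)^3, χ_{M4} = (x - 1)^3.

{M1, M4}: invariant factors x - 1, (x - 1)^2.

{M2, M3}: invariant factors x - 1, x - 1, x - 1.

Matrices are similar if and only if their invariant-factor lists agree; the partition into similarity classes is {M1, M4}, {M2, M3}.

2 classes: {M1, M4}, {M2, M3}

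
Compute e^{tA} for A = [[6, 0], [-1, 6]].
A has Jordan form J = [[6, 1], [0, 6]] with A = PJP^{-1}, so e^{tA} = P e^{tJ} P^{-1}.

For a Jordan block J_k(λ), e^{tJ_k(λ)} = e^{λt} · (I + tN + t^2 N^2/2! + ... + t^{k-1} N^{k-1}/(k-1)!) where N is the nilpotent superdiagonal part.

Assembling the blocks and conjugating back gives the entries of e^{tA} as shown above.

e^{tA} = [[e^{6*t}, 0], [-t*e^{6*t}, e^{6*t}]]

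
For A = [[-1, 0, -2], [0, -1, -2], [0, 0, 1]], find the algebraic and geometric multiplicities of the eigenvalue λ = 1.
The characteristic polynomial is (x - 1)(x + 1)^2, so the factor x - 1 appears with exponent 1: the algebraic multiplicity is 1.

rank(A - I) = 2, so the eigenspace has dimension 3 - 2 = 1: the geometric multiplicity is 1.

algebraic multiplicity 1, geometric multiplicity 1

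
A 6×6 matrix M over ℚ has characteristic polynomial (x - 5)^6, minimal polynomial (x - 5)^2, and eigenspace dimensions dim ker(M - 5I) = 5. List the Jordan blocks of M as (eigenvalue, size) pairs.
λ = 5: algebraic multiplicity 6 (exponent in χ_M), largest block size 2 (exponent in m_M), 5 blocks (geometric multiplicity). These force block sizes [2, 1, 1, 1, 1].

Jordan blocks: (5, 2), (5, 1), (5, 1), (5, 1), (5, 1)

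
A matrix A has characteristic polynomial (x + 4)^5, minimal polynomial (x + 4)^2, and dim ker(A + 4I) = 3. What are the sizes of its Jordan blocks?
Jordan blocks: (-4, 2), (-4, 2), (-4, 1)

λ = -4: algebraic multiplicity 5 (exponent in χ_A), largest block size 2 (exponent in m_A), 3 blocks (geometric multiplicity). These force block sizes [2, 2, 1].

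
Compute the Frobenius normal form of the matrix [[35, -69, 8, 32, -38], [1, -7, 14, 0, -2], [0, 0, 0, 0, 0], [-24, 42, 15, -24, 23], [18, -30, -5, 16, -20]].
The invariant factors of A (the non-unit diagonal entries of the Smith normal form of xI - A over ℚ[x]) are (x + 4)^2, x(x + 4)^2, each dividing the next. The characteristic polynomial is their product, x(x + 4)^4.

The rational canonical form is the block-diagonal matrix of companion matrices C(f_i):
R = [[0, -16, 0, 0, 0], [1, -8, 0, 0, 0], [0, 0, 0, 0, 0], [0, 0, 1, 0, -16], [0, 0, 0, 1, -8]].

R = [[0, -16, 0, 0, 0], [1, -8, 0, 0, 0], [0, 0, 0, 0, 0], [0, 0, 1, 0, -16], [0, 0, 0, 1, -8]]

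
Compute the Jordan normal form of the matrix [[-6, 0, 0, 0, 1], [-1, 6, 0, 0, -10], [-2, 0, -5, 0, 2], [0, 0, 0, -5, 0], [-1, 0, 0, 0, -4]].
The characteristic polynomial is det(xI - A) = (x - 6)(x + 5)^4, so the eigenvalues are -5 (algebraic multiplicity 4), 6 (algebraic multiplicity 1).

For λ = -5: rank(A + 5I) = 2, rank((A + 5I)^2) = 1. The eigenspace has dimension 5 - 2 = 3, so there are 3 Jordan blocks; the rank sequence gives block sizes [2, 1, 1].

For λ = 6: algebraic multiplicity 1 gives one 1×1 block.

Assembling the blocks gives the Jordan form J above.

J = [[-5, 1, 0, 0, 0], [0, -5, 0, 0, 0], [0, 0, -5, 0, 0], [0, 0, 0, -5, 0], [0, 0, 0, 0, 6]]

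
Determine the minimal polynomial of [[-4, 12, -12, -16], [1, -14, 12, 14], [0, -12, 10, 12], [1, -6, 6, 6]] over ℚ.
The characteristic polynomial factors as (x - 4)(x + 2)^3. The minimal polynomial is ∏(x - λ)^{k_λ} where k_λ is the size of the largest Jordan block at λ.

For λ = -2: rank(A + 2I) = 2, and the largest Jordan block has size 2 (the smallest k with rank((A + 2I)^k) = rank((A + 2I)^(k+1))).
For λ = 4: rank(A - 4I) = 3, and the largest Jordan block has size 1 (the smallest k with rank((A - 4I)^k) = rank((A - 4I)^(k+1))).

So m_A(x) = (x - 4)(x + 2)^2.

m_A(x) = (x - 4)(x + 2)^2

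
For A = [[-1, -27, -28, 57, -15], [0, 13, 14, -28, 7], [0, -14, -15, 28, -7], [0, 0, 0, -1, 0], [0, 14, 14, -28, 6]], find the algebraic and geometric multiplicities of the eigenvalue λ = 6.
The characteristic polynomial is (x - 6)(x + 1)^4, so the factor x - 6 appears with exponent 1: the algebraic multiplicity is 1.

rank(A - 6I) = 4, so the eigenspace has dimension 5 - 4 = 1: the geometric multiplicity is 1.

algebraic multiplicity 1, geometric multiplicity 1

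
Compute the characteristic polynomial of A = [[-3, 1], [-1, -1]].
χ_A(x) = (x + 2)^2

xI - A = [[x + 3, -1], [1, x + 1]].

Expanding det(xI - A) along the first row:
det(xI - A) = + (x + 3)·det([[x + 1]]) - (-1)·det([[1]]).

Evaluating gives χ_A(x) = x^2 + 4x + 4 = (x + 2)^2.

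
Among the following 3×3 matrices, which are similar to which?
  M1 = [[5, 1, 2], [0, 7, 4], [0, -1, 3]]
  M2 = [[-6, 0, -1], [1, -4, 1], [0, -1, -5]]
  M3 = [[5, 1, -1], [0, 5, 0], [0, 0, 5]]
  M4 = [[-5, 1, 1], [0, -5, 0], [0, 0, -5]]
Characteristic polynomials: χ_{M1} = (x - 5)^3, χ_{M2} = (x + 5)^3, χ_{M3} = (x - 5)^3, χ_{M4} = (x + 5)^3.

{M1, M3}: invariant factors x - 5, (x - 5)^2.

{M2}: invariant factors (x + 5)^3.

{M4}: invariant factors x + 5, (x + 5)^2.

Matrices are similar if and only if their invariant-factor lists agree; the partition into similarity classes is {M1, M3}, {M2}, {M4}.

3 classes: {M1, M3}, {M2}, {M4}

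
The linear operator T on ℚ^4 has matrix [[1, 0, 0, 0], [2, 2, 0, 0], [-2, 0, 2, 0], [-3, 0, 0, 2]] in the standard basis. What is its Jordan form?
The characteristic polynomial is det(xI - A) = (x - 2)^3(x - 1), so the eigenvalues are 1 (algebraic multiplicity 1), 2 (algebraic multiplicity 3).

For λ = 1: algebraic multiplicity 1 gives one 1×1 block.

For λ = 2: rank(A - 2I) = 1. The eigenspace has dimension 4 - 1 = 3, so there are 3 Jordan blocks; the rank sequence gives block sizes [1, 1, 1].

Assembling the blocks gives the Jordan form J above.

J = [[1, 0, 0, 0], [0, 2, 0, 0], [0, 0, 2, 0], [0, 0, 0, 2]]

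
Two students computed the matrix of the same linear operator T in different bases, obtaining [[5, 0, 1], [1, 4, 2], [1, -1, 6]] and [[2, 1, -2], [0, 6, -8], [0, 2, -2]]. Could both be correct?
trace(A) = 15 but trace(B) = 6. The trace is a similarity invariant, so A and B are not similar.

No.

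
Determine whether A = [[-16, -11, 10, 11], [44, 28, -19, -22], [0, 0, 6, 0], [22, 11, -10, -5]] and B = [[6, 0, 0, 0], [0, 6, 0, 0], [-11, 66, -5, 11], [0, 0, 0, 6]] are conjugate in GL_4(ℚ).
No.

Both have characteristic polynomial (x - 6)^3(x + 5), but the minimal polynomial of A is (x - 6)^2(x + 5) while the minimal polynomial of B is (x - 6)(x + 5). The minimal polynomial is a similarity invariant, so A and B are not similar.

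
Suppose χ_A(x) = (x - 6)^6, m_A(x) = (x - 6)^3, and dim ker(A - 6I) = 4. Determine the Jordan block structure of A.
Jordan blocks: (6, 3), (6, 1), (6, 1), (6, 1)

λ = 6: algebraic multiplicity 6 (exponent in χ_A), largest block size 3 (exponent in m_A), 4 blocks (geometric multiplicity). These force block sizes [3, 1, 1, 1].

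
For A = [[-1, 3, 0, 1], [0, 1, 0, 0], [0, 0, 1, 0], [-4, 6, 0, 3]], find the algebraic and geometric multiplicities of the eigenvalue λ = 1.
The characteristic polynomial is (x - 1)^4, so the factor x - 1 appears with exponent 4: the algebraic multiplicity is 4.

rank(A - I) = 1, so the eigenspace has dimension 4 - 1 = 3: the geometric multiplicity is 3.

Since 3 < 4, A is not diagonalizable.

algebraic multiplicity 4, geometric multiplicity 3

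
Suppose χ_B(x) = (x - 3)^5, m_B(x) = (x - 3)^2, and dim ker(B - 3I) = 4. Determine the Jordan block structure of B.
λ = 3: algebraic multiplicity 5 (exponent in χ_B), largest block size 2 (exponent in m_B), 4 blocks (geometric multiplicity). These force block sizes [2, 1, 1, 1].

Jordan blocks: (3, 2), (3, 1), (3, 1), (3, 1)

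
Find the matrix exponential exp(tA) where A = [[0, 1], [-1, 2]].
e^{tA} = [[(1 - t)*e^{t}, t*e^{t}], [-t*e^{t}, (t + 1)*e^{t}]]

A has Jordan form J = [[1, 1], [0, 1]] with A = PJP^{-1}, so e^{tA} = P e^{tJ} P^{-1}.

For a Jordan block J_k(λ), e^{tJ_k(λ)} = e^{λt} · (I + tN + t^2 N^2/2! + ... + t^{k-1} N^{k-1}/(k-1)!) where N is the nilpotent superdiagonal part.

Assembling the blocks and conjugating back gives the entries of e^{tA} as shown above.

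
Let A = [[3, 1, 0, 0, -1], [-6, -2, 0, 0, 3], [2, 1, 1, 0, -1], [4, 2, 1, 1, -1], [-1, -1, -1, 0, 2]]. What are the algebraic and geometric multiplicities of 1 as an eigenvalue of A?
algebraic multiplicity 5, geometric multiplicity 2

The characteristic polynomial is (x - 1)^5, so the factor x - 1 appears with exponent 5: the algebraic multiplicity is 5.

rank(A - I) = 3, so the eigenspace has dimension 5 - 3 = 2: the geometric multiplicity is 2.

Since 2 < 5, A is not diagonalizable.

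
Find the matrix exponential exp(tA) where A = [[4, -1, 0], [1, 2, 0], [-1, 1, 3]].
A has Jordan form J = [[3, 1, 0], [0, 3, 0], [0, 0, 3]] with A = PJP^{-1}, so e^{tA} = P e^{tJ} P^{-1}.

For a Jordan block J_k(λ), e^{tJ_k(λ)} = e^{λt} · (I + tN + t^2 N^2/2! + ... + t^{k-1} N^{k-1}/(k-1)!) where N is the nilpotent superdiagonal part.

Assembling the blocks and conjugating back gives the entries of e^{tA} as shown above.

e^{tA} = [[(t + 1)*e^{3*t}, -t*e^{3*t}, 0], [t*e^{3*t}, (1 - t)*e^{3*t}, 0], [-t*e^{3*t}, t*e^{3*t}, e^{3*t}]]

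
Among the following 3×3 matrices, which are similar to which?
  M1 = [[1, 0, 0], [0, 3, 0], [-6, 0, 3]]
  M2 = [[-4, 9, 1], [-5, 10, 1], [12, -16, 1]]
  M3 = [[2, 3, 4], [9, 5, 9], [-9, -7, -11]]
Characteristic polynomials: χ_{M1} = (x - 3)^2(x - 1), χ_{M2} = (x - 3)^2(x - 1), χ_{M3} = (x + 1)^2(x + 2).

{M1}: invariant factors x - 3, (x - 3)(x - 1).

{M2}: invariant factors (x - 3)^2(x - 1).

{M3}: invariant factors (x + 1)^2(x + 2).

Matrices are similar if and only if their invariant-factor lists agree; the partition into similarity classes is {M1}, {M2}, {M3}.

3 classes: {M1}, {M2}, {M3}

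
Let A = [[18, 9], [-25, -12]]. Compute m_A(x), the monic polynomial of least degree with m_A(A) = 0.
m_A(x) = (x - 3)^2

The characteristic polynomial factors as (x - 3)^2. The minimal polynomial is ∏(x - λ)^{k_λ} where k_λ is the size of the largest Jordan block at λ.

For λ = 3: rank(A - 3I) = 1, and the largest Jordan block has size 2 (the smallest k with rank((A - 3I)^k) = rank((A - 3I)^(k+1))).

So m_A(x) = (x - 3)^2.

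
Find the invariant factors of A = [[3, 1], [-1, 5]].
(x - 4)^2

The Jordan structure of A has elementary divisors (x - 4)^2. Arranging the block sizes at each eigenvalue in decreasing order and taking row products gives the invariant factors.

Invariant factors (smallest first, each dividing the next): (x - 4)^2.

Check: the last factor (x - 4)^2 is the minimal polynomial, and the product (x - 4)^2 is the characteristic polynomial.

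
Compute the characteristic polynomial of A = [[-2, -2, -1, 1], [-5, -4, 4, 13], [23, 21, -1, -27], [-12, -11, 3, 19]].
χ_A(x) = (x - 5)^2(x - 1)^2

xI - A = [[x + 2, 2, 1, -1], [5, x + 4, -4, -13], [-23, -21, x + 1, 27], [12, 11, -3, x - 19]].

Expanding det(xI - A) along the first row:
det(xI - A) = + (x + 2)·det([[x + 4, -4, -13], [-21, x + 1, 27], [11, -3, x - 19]]) - (2)·det([[5, -4, -13], [-23, x + 1, 27], [12, -3, x - 19]]) + (1)·det([[5, x + 4, -13], [-23, -21, 27], [12, 11, x - 19]]) - (-1)·det([[5, x + 4, -4], [-23, -21, x + 1], [12, 11, -3]]).

Evaluating gives χ_A(x) = x^4 - 12x^3 + 46x^2 - 60x + 25 = (x - 5)^2(x - 1)^2.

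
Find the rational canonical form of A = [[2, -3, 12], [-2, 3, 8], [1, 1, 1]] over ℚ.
The invariant factors of A (the non-unit diagonal entries of the Smith normal form of xI - A over ℚ[x]) are x - 5, (x - 5)(x + 4), each dividing the next. The characteristic polynomial is their product, (x - 5)^2(x + 4).

The rational canonical form is the block-diagonal matrix of companion matrices C(f_i):
R = [[5, 0, 0], [0, 0, 20], [0, 1, 1]].

R = [[5, 0, 0], [0, 0, 20], [0, 1, 1]]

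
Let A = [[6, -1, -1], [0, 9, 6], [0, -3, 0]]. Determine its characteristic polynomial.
χ_A(x) = (x - 6)^2(x - 3)

xI - A = [[x - 6, 1, 1], [0, x - 9, -6], [0, 3, x]].

Expanding det(xI - A) along the first row:
det(xI - A) = + (x - 6)·det([[x - 9, -6], [3, x]]) - (1)·det([[0, -6], [0, x]]) + (1)·det([[0, x - 9], [0, 3]]).

Evaluating gives χ_A(x) = x^3 - 15x^2 + 72x - 108 = (x - 6)^2(x - 3).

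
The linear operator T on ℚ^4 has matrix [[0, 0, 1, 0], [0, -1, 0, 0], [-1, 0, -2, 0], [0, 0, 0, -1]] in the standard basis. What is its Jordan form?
The characteristic polynomial is det(xI - A) = (x + 1)^4, so the eigenvalues are -1 (algebraic multiplicity 4).

For λ = -1: rank(A + I) = 1, rank((A + I)^2) = 0. The eigenspace has dimension 4 - 1 = 3, so there are 3 Jordan blocks; the rank sequence gives block sizes [2, 1, 1].

Assembling the blocks gives the Jordan form J above.

J = [[-1, 1, 0, 0], [0, -1, 0, 0], [0, 0, -1, 0], [0, 0, 0, -1]]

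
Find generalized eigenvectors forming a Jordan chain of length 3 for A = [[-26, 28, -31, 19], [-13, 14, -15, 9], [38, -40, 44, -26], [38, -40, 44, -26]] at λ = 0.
We seek v_1 ∈ ker(A^3) \ ker(A^2), then set v_{i+1} = A v_i.

One such chain is v_1 = [[1, 2, 1, 0]]^T, v_2 = [[-1, 0, 2, 2]]^T, v_3 = [[2, 1, -2, -2]]^T. Check: A v_3 = [[0, 0, 0, 0]]^T = 0.

v_1 = [[1, 2, 1, 0]]^T, v_2 = [[-1, 0, 2, 2]]^T, v_3 = [[2, 1, -2, -2]]^T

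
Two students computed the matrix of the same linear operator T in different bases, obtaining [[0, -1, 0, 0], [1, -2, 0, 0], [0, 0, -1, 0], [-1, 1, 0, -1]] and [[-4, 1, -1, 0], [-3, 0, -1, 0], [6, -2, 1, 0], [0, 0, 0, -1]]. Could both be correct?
Two matrices over a field are similar if and only if they have the same invariant factors.

Both A and B have characteristic polynomial (x + 1)^4 and minimal polynomial (x + 1)^2. Computing further, both have invariant factors x + 1, x + 1, (x + 1)^2. Hence A and B are similar.

Yes.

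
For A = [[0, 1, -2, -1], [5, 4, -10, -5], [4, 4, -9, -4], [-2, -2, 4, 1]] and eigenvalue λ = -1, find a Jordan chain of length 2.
v_1 = [[0, 1, 0, 0]]^T, v_2 = [[1, 5, 4, -2]]^T

We seek v_1 ∈ ker((A + I)^2) \ ker(A + I), then set v_{i+1} = (A + I) v_i.

One such chain is v_1 = [[0, 1, 0, 0]]^T, v_2 = [[1, 5, 4, -2]]^T. Check: (A + I) v_2 = [[0, 0, 0, 0]]^T = 0.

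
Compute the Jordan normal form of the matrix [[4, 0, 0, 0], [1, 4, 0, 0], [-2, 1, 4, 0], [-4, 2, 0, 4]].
The characteristic polynomial is det(xI - A) = (x - 4)^4, so the eigenvalues are 4 (algebraic multiplicity 4).

For λ = 4: rank(A - 4I) = 2, rank((A - 4I)^2) = 1, rank((A - 4I)^3) = 0. The eigenspace has dimension 4 - 2 = 2, so there are 2 Jordan blocks; the rank sequence gives block sizes [3, 1].

Assembling the blocks gives the Jordan form J above.

J = [[4, 1, 0, 0], [0, 4, 1, 0], [0, 0, 4, 0], [0, 0, 0, 4]]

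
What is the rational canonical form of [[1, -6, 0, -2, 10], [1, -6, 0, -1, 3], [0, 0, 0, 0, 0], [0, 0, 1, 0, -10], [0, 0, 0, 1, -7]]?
The invariant factors of A (the non-unit diagonal entries of the Smith normal form of xI - A over ℚ[x]) are x(x + 5), x(x + 2)(x + 5), each dividing the next. The characteristic polynomial is their product, x^2(x + 2)(x + 5)^2.

The rational canonical form is the block-diagonal matrix of companion matrices C(f_i):
R = [[0, 0, 0, 0, 0], [1, -5, 0, 0, 0], [0, 0, 0, 0, 0], [0, 0, 1, 0, -10], [0, 0, 0, 1, -7]].

R = [[0, 0, 0, 0, 0], [1, -5, 0, 0, 0], [0, 0, 0, 0, 0], [0, 0, 1, 0, -10], [0, 0, 0, 1, -7]]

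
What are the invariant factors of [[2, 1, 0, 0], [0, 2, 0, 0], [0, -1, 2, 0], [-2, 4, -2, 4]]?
The Jordan structure of A has elementary divisors (x - 2)^2, (x - 2), (x - 4). Arranging the block sizes at each eigenvalue in decreasing order and taking row products gives the invariant factors.

Invariant factors (smallest first, each dividing the next): x - 2, (x - 4)(x - 2)^2.

Check: the last factor (x - 4)(x - 2)^2 is the minimal polynomial, and the product (x - 4)(x - 2)^3 is the characteristic polynomial.

x - 2, (x - 4)(x - 2)^2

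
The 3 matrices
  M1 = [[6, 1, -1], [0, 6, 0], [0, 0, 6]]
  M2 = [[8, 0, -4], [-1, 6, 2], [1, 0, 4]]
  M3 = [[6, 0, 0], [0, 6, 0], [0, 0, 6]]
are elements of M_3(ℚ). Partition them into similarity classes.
Characteristic polynomials: χ_{M1} = (x - 6)^3, χ_{M2} = (x - 6)^3, χ_{M3} = (x - 6)^3.

{M1, M2}: invariant factors x - 6, (x - 6)^2.

{M3}: invariant factors x - 6, x - 6, x - 6.

Matrices are similar if and only if their invariant-factor lists agree; the partition into similarity classes is {M1, M2}, {M3}.

2 classes: {M1, M2}, {M3}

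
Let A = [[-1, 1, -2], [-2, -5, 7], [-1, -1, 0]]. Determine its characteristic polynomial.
χ_A(x) = (x + 2)^3

xI - A = [[x + 1, -1, 2], [2, x + 5, -7], [1, 1, x]].

Expanding det(xI - A) along the first row:
det(xI - A) = + (x + 1)·det([[x + 5, -7], [1, x]]) - (-1)·det([[2, -7], [1, x]]) + (2)·det([[2, x + 5], [1, 1]]).

Evaluating gives χ_A(x) = x^3 + 6x^2 + 12x + 8 = (x + 2)^3.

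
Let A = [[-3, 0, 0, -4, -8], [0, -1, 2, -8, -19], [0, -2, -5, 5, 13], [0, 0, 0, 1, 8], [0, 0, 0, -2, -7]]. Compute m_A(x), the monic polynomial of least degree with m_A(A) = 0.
The characteristic polynomial factors as (x + 3)^5. The minimal polynomial is ∏(x - λ)^{k_λ} where k_λ is the size of the largest Jordan block at λ.

For λ = -3: rank(A + 3I) = 2, and the largest Jordan block has size 2 (the smallest k with rank((A + 3I)^k) = rank((A + 3I)^(k+1))).

So m_A(x) = (x + 3)^2.

m_A(x) = (x + 3)^2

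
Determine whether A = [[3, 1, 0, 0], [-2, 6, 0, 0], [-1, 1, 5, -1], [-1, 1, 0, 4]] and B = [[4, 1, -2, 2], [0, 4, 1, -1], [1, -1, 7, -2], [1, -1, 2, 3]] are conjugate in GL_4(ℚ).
No.

Both have characteristic polynomial (x - 5)^2(x - 4)^2, but the minimal polynomial of A is (x - 5)(x - 4) while the minimal polynomial of B is (x - 5)(x - 4)^2. The minimal polynomial is a similarity invariant, so A and B are not similar.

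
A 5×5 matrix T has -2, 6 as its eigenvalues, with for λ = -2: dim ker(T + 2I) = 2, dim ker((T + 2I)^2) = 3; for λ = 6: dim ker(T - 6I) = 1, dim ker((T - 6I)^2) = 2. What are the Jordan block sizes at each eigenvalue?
λ = -2: successive nullity increments [2, 1] count blocks of size ≥ k; block sizes are [2, 1].
λ = 6: successive nullity increments [1, 1] count blocks of size ≥ k; block sizes are [2].

Jordan blocks: (-2, 2), (-2, 1), (6, 2)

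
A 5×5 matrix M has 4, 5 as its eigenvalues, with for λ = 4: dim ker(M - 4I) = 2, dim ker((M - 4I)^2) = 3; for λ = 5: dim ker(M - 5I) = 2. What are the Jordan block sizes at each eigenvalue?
λ = 4: successive nullity increments [2, 1] count blocks of size ≥ k; block sizes are [2, 1].
λ = 5: successive nullity increments [2] count blocks of size ≥ k; block sizes are [1, 1].

Jordan blocks: (4, 2), (4, 1), (5, 1), (5, 1)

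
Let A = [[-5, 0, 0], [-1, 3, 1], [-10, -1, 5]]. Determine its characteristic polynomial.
xI - A = [[x + 5, 0, 0], [1, x - 3, -1], [10, 1, x - 5]].

Expanding det(xI - A) along the first row:
det(xI - A) = + (x + 5)·det([[x - 3, -1], [1, x - 5]]) - (0)·det([[1, -1], [10, x - 5]]) + (0)·det([[1, x - 3], [10, 1]]).

Evaluating gives χ_A(x) = x^3 - 3x^2 - 24x + 80 = (x - 4)^2(x + 5).

χ_A(x) = (x - 4)^2(x + 5)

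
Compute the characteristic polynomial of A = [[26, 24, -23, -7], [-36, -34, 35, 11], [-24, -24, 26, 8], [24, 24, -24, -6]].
χ_A(x) = (x - 6)(x - 2)^3

xI - A = [[x - 26, -24, 23, 7], [36, x + 34, -35, -11], [24, 24, x - 26, -8], [-24, -24, 24, x + 6]].

Expanding det(xI - A) along the first row:
det(xI - A) = + (x - 26)·det([[x + 34, -35, -11], [24, x - 26, -8], [-24, 24, x + 6]]) - (-24)·det([[36, -35, -11], [24, x - 26, -8], [-24, 24, x + 6]]) + (23)·det([[36, x + 34, -11], [24, 24, -8], [-24, -24, x + 6]]) - (7)·det([[36, x + 34, -35], [24, 24, x - 26], [-24, -24, 24]]).

Evaluating gives χ_A(x) = x^4 - 12x^3 + 48x^2 - 80x + 48 = (x - 6)(x - 2)^3.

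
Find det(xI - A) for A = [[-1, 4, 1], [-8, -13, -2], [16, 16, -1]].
xI - A = [[x + 1, -4, -1], [8, x + 13, 2], [-16, -16, x + 1]].

Expanding det(xI - A) along the first row:
det(xI - A) = + (x + 1)·det([[x + 13, 2], [-16, x + 1]]) - (-4)·det([[8, 2], [-16, x + 1]]) + (-1)·det([[8, x + 13], [-16, -16]]).

Evaluating gives χ_A(x) = x^3 + 15x^2 + 75x + 125 = (x + 5)^3.

χ_A(x) = (x + 5)^3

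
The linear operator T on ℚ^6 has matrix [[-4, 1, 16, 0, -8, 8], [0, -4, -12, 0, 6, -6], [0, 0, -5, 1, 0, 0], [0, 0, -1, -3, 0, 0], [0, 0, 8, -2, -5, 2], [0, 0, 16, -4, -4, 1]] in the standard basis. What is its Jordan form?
J = [[-4, 1, 0, 0, 0, 0], [0, -4, 0, 0, 0, 0], [0, 0, -4, 1, 0, 0], [0, 0, 0, -4, 0, 0], [0, 0, 0, 0, -3, 0], [0, 0, 0, 0, 0, -1]]

The characteristic polynomial is det(xI - A) = (x + 1)(x + 3)(x + 4)^4, so the eigenvalues are -4 (algebraic multiplicity 4), -3 (algebraic multiplicity 1), -1 (algebraic multiplicity 1).

For λ = -4: rank(A + 4I) = 4, rank((A + 4I)^2) = 2. The eigenspace has dimension 6 - 4 = 2, so there are 2 Jordan blocks; the rank sequence gives block sizes [2, 2].

For λ = -3: algebraic multiplicity 1 gives one 1×1 block.

For λ = -1: algebraic multiplicity 1 gives one 1×1 block.

Assembling the blocks gives the Jordan form J above.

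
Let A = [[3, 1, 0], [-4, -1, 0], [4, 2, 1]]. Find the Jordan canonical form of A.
J = [[1, 1, 0], [0, 1, 0], [0, 0, 1]]

The characteristic polynomial is det(xI - A) = (x - 1)^3, so the eigenvalues are 1 (algebraic multiplicity 3).

For λ = 1: rank(A - I) = 1, rank((A - I)^2) = 0. The eigenspace has dimension 3 - 1 = 2, so there are 2 Jordan blocks; the rank sequence gives block sizes [2, 1].

Assembling the blocks gives the Jordan form J above.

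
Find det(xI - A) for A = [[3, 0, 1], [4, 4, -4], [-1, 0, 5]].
xI - A = [[x - 3, 0, -1], [-4, x - 4, 4], [1, 0, x - 5]].

Expanding det(xI - A) along the first row:
det(xI - A) = + (x - 3)·det([[x - 4, 4], [0, x - 5]]) - (0)·det([[-4, 4], [1, x - 5]]) + (-1)·det([[-4, x - 4], [1, 0]]).

Evaluating gives χ_A(x) = x^3 - 12x^2 + 48x - 64 = (x - 4)^3.

χ_A(x) = (x - 4)^3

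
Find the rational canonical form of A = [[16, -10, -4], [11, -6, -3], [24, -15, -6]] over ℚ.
The invariant factors of A (the non-unit diagonal entries of the Smith normal form of xI - A over ℚ[x]) are x(x^2 - 4x + 5), each dividing the next. The characteristic polynomial is their product, x(x^2 - 4x + 5).

The rational canonical form is the block-diagonal matrix of companion matrices C(f_i):
R = [[0, 0, 0], [1, 0, -5], [0, 1, 4]].

Note the characteristic polynomial does not split into linear factors over ℚ, so A has no Jordan form over ℚ; the rational canonical form exists over any field.

R = [[0, 0, 0], [1, 0, -5], [0, 1, 4]]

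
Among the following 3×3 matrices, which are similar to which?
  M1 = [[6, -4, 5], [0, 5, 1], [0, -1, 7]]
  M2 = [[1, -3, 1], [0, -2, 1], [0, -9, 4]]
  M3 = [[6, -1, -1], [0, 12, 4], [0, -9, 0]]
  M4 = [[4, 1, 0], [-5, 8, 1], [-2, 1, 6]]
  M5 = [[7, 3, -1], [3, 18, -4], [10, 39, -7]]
2 classes: {M1, M3, M4, M5}, {M2}

Characteristic polynomials: χ_{M1} = (x - 6)^3, χ_{M2} = (x - 1)^3, χ_{M3} = (x - 6)^3, χ_{M4} = (x - 6)^3, χ_{M5} = (x - 6)^3.

{M1, M3, M4, M5}: invariant factors (x - 6)^3.

{M2}: invariant factors x - 1, (x - 1)^2.

Matrices are similar if and only if their invariant-factor lists agree; the partition into similarity classes is {M1, M3, M4, M5}, {M2}.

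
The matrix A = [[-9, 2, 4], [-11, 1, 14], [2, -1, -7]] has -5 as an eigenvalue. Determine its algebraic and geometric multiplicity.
algebraic multiplicity 3, geometric multiplicity 1

The characteristic polynomial is (x + 5)^3, so the factor x + 5 appears with exponent 3: the algebraic multiplicity is 3.

rank(A + 5I) = 2, so the eigenspace has dimension 3 - 2 = 1: the geometric multiplicity is 1.

Since 1 < 3, A is not diagonalizable.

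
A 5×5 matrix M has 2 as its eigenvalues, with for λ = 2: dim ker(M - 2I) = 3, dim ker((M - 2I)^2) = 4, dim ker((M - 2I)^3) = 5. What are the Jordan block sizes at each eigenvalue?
λ = 2: successive nullity increments [3, 1, 1] count blocks of size ≥ k; block sizes are [3, 1, 1].

Jordan blocks: (2, 3), (2, 1), (2, 1)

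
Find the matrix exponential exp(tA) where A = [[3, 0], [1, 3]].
A has Jordan form J = [[3, 1], [0, 3]] with A = PJP^{-1}, so e^{tA} = P e^{tJ} P^{-1}.

For a Jordan block J_k(λ), e^{tJ_k(λ)} = e^{λt} · (I + tN + t^2 N^2/2! + ... + t^{k-1} N^{k-1}/(k-1)!) where N is the nilpotent superdiagonal part.

Assembling the blocks and conjugating back gives the entries of e^{tA} as shown above.

e^{tA} = [[e^{3*t}, 0], [t*e^{3*t}, e^{3*t}]]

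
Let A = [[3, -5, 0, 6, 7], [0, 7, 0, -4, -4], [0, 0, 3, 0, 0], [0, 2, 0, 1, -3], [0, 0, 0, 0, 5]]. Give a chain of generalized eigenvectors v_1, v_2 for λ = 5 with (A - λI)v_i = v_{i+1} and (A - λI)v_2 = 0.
We seek v_1 ∈ ker((A - 5I)^2) \ ker(A - 5I), then set v_{i+1} = (A - 5I) v_i.

One such chain is v_1 = [[2, -1, 0, -1, 1]]^T, v_2 = [[2, -2, 0, -1, 0]]^T. Check: (A - 5I) v_2 = [[0, 0, 0, 0, 0]]^T = 0.

v_1 = [[2, -1, 0, -1, 1]]^T, v_2 = [[2, -2, 0, -1, 0]]^T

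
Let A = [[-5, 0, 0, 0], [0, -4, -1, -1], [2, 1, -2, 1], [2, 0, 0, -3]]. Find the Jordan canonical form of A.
The characteristic polynomial is det(xI - A) = (x + 3)^3(x + 5), so the eigenvalues are -5 (algebraic multiplicity 1), -3 (algebraic multiplicity 3).

For λ = -5: algebraic multiplicity 1 gives one 1×1 block.

For λ = -3: rank(A + 3I) = 2, rank((A + 3I)^2) = 1. The eigenspace has dimension 4 - 2 = 2, so there are 2 Jordan blocks; the rank sequence gives block sizes [2, 1].

Assembling the blocks gives the Jordan form J above.

J = [[-5, 0, 0, 0], [0, -3, 1, 0], [0, 0, -3, 0], [0, 0, 0, -3]]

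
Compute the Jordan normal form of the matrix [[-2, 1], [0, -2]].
J = [[-2, 1], [0, -2]]

The characteristic polynomial is det(xI - A) = (x + 2)^2, so the eigenvalues are -2 (algebraic multiplicity 2).

For λ = -2: rank(A + 2I) = 1, rank((A + 2I)^2) = 0. The eigenspace has dimension 2 - 1 = 1, so there is 1 Jordan block; the rank sequence gives block sizes [2].

Assembling the blocks gives the Jordan form J above.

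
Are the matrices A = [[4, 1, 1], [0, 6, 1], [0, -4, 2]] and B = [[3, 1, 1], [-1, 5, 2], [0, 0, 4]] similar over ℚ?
Two matrices over a field are similar if and only if they have the same invariant factors.

Both A and B have characteristic polynomial (x - 4)^3 and minimal polynomial (x - 4)^3. Computing further, both have invariant factors (x - 4)^3. Hence A and B are similar.

Yes.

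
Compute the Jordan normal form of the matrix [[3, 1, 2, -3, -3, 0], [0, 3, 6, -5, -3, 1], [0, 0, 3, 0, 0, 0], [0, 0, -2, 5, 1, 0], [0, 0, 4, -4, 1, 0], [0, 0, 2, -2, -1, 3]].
The characteristic polynomial is det(xI - A) = (x - 3)^6, so the eigenvalues are 3 (algebraic multiplicity 6).

For λ = 3: rank(A - 3I) = 3, rank((A - 3I)^2) = 1, rank((A - 3I)^3) = 0. The eigenspace has dimension 6 - 3 = 3, so there are 3 Jordan blocks; the rank sequence gives block sizes [3, 2, 1].

Assembling the blocks gives the Jordan form J above.

J = [[3, 1, 0, 0, 0, 0], [0, 3, 1, 0, 0, 0], [0, 0, 3, 0, 0, 0], [0, 0, 0, 3, 1, 0], [0, 0, 0, 0, 3, 0], [0, 0, 0, 0, 0, 3]]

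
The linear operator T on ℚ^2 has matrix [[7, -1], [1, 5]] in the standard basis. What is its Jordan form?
The characteristic polynomial is det(xI - A) = (x - 6)^2, so the eigenvalues are 6 (algebraic multiplicity 2).

For λ = 6: rank(A - 6I) = 1, rank((A - 6I)^2) = 0. The eigenspace has dimension 2 - 1 = 1, so there is 1 Jordan block; the rank sequence gives block sizes [2].

Assembling the blocks gives the Jordan form J above.

J = [[6, 1], [0, 6]]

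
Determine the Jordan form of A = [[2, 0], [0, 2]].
The characteristic polynomial is det(xI - A) = (x - 2)^2, so the eigenvalues are 2 (algebraic multiplicity 2).

For λ = 2: rank(A - 2I) = 0. The eigenspace has dimension 2 - 0 = 2, so there are 2 Jordan blocks; the rank sequence gives block sizes [1, 1].

Assembling the blocks gives the Jordan form J above.

J = [[2, 0], [0, 2]]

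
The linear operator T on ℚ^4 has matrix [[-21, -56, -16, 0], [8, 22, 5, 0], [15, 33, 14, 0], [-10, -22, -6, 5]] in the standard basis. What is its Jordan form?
The characteristic polynomial is det(xI - A) = (x - 5)^4, so the eigenvalues are 5 (algebraic multiplicity 4).

For λ = 5: rank(A - 5I) = 2, rank((A - 5I)^2) = 1, rank((A - 5I)^3) = 0. The eigenspace has dimension 4 - 2 = 2, so there are 2 Jordan blocks; the rank sequence gives block sizes [3, 1].

Assembling the blocks gives the Jordan form J above.

J = [[5, 1, 0, 0], [0, 5, 1, 0], [0, 0, 5, 0], [0, 0, 0, 5]]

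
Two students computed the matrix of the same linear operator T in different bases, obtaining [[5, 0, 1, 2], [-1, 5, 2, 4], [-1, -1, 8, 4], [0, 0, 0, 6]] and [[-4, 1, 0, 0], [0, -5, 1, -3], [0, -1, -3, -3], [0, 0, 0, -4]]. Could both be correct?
trace(A) = 24 but trace(B) = -16. The trace is a similarity invariant, so A and B are not similar.

No.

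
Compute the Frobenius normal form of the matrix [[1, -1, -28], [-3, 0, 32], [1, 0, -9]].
R = [[0, 0, -5], [1, 0, -16], [0, 1, -8]]

The invariant factors of A (the non-unit diagonal entries of the Smith normal form of xI - A over ℚ[x]) are (x + 5)(x^2 + 3x + 1), each dividing the next. The characteristic polynomial is their product, (x + 5)(x^2 + 3x + 1).

The rational canonical form is the block-diagonal matrix of companion matrices C(f_i):
R = [[0, 0, -5], [1, 0, -16], [0, 1, -8]].

Note the characteristic polynomial does not split into linear factors over ℚ, so A has no Jordan form over ℚ; the rational canonical form exists over any field.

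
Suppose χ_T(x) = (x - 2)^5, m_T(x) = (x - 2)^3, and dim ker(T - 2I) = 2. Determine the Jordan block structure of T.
λ = 2: algebraic multiplicity 5 (exponent in χ_T), largest block size 3 (exponent in m_T), 2 blocks (geometric multiplicity). These force block sizes [3, 2].

Jordan blocks: (2, 3), (2, 2)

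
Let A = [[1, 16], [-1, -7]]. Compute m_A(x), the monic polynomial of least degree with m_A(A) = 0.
The characteristic polynomial factors as (x + 3)^2. The minimal polynomial is ∏(x - λ)^{k_λ} where k_λ is the size of the largest Jordan block at λ.

For λ = -3: rank(A + 3I) = 1, and the largest Jordan block has size 2 (the smallest k with rank((A + 3I)^k) = rank((A + 3I)^(k+1))).

So m_A(x) = (x + 3)^2.

m_A(x) = (x + 3)^2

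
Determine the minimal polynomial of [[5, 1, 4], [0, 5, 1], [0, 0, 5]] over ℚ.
m_A(x) = (x - 5)^3

The characteristic polynomial factors as (x - 5)^3. The minimal polynomial is ∏(x - λ)^{k_λ} where k_λ is the size of the largest Jordan block at λ.

For λ = 5: rank(A - 5I) = 2, and the largest Jordan block has size 3 (the smallest k with rank((A - 5I)^k) = rank((A - 5I)^(k+1))).

So m_A(x) = (x - 5)^3.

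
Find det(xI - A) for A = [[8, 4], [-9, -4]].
χ_A(x) = (x - 2)^2

xI - A = [[x - 8, -4], [9, x + 4]].

Expanding det(xI - A) along the first row:
det(xI - A) = + (x - 8)·det([[x + 4]]) - (-4)·det([[9]]).

Evaluating gives χ_A(x) = x^2 - 4x + 4 = (x - 2)^2.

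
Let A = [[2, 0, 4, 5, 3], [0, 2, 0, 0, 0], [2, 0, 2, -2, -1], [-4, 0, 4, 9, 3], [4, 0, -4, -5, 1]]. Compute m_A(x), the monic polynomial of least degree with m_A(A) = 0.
m_A(x) = (x - 4)^3(x - 2)

The characteristic polynomial factors as (x - 4)^3(x - 2)^2. The minimal polynomial is ∏(x - λ)^{k_λ} where k_λ is the size of the largest Jordan block at λ.

For λ = 2: rank(A - 2I) = 3, and the largest Jordan block has size 1 (the smallest k with rank((A - 2I)^k) = rank((A - 2I)^(k+1))).
For λ = 4: rank(A - 4I) = 4, and the largest Jordan block has size 3 (the smallest k with rank((A - 4I)^k) = rank((A - 4I)^(k+1))).

So m_A(x) = (x - 4)^3(x - 2).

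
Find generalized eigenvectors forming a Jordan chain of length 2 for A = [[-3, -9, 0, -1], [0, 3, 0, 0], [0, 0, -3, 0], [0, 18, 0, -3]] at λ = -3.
We seek v_1 ∈ ker((A + 3I)^2) \ ker(A + 3I), then set v_{i+1} = (A + 3I) v_i.

One such chain is v_1 = [[0, 0, 0, -1]]^T, v_2 = [[1, 0, 0, 0]]^T. Check: (A + 3I) v_2 = [[0, 0, 0, 0]]^T = 0.

v_1 = [[0, 0, 0, -1]]^T, v_2 = [[1, 0, 0, 0]]^T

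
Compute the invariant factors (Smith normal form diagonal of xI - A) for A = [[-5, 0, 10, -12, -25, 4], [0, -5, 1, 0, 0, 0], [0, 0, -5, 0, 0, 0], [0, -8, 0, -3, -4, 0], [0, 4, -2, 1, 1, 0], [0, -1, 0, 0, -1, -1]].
(x + 1)^3(x + 5)^3

The Jordan structure of A has elementary divisors (x + 5)^3, (x + 1)^3. Arranging the block sizes at each eigenvalue in decreasing order and taking row products gives the invariant factors.

Invariant factors (smallest first, each dividing the next): (x + 1)^3(x + 5)^3.

Check: the last factor (x + 1)^3(x + 5)^3 is the minimal polynomial, and the product (x + 1)^3(x + 5)^3 is the characteristic polynomial.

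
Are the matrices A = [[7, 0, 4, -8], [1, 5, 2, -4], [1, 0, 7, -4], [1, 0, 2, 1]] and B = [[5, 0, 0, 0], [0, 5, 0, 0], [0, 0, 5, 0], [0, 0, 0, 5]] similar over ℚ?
Both have characteristic polynomial (x - 5)^4, but the minimal polynomial of A is (x - 5)^2 while the minimal polynomial of B is x - 5. The minimal polynomial is a similarity invariant, so A and B are not similar.

No.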